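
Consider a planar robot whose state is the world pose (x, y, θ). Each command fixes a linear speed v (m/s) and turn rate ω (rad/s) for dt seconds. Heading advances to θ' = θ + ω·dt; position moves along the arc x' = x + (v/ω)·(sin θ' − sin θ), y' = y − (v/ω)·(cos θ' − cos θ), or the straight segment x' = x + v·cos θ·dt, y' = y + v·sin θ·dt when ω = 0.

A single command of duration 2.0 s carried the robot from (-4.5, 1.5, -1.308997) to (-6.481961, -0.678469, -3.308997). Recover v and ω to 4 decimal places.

Δθ = -3.308997 − -1.308997 = -2.000000
ω = Δθ/dt = -2.000000/2.0 = -1.0000
R = −Δy/(cos θ' − cos θ) = -1.7500
v = R·ω = -1.7500·-1.0000 = 1.7500

v = 1.7500, ω = -1.0000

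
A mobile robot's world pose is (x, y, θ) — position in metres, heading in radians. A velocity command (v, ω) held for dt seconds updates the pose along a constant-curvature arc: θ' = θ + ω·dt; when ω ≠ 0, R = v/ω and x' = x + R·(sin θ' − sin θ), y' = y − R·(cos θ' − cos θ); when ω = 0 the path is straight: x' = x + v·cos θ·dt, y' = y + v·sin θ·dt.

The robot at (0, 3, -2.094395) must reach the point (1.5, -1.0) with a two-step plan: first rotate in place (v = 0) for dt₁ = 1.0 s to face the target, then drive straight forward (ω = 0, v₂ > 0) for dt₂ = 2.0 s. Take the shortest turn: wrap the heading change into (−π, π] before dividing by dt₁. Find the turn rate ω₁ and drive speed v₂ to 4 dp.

heading to target = atan2(-1−3, 1.5−0) = -1.2120
Δθ = wrap(-1.2120 − -2.0944) = 0.8824; ω₁ = Δθ/dt₁ = 0.8824
distance = √((1.5−0)² + (-1−3)²) = 4.2720; v₂ = distance/dt₂ = 2.1360

ω₁ = 0.8824, v₂ = 2.1360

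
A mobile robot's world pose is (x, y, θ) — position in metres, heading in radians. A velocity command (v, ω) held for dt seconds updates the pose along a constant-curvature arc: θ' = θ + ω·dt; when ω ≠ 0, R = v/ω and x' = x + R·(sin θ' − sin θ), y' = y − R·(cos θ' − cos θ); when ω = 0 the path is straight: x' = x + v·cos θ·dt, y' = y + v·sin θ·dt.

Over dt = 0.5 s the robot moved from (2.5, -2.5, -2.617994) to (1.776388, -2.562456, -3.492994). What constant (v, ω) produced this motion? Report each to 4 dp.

v = 1.5000, ω = -1.7500

Δθ = -3.492994 − -2.617994 = -0.875000
ω = Δθ/dt = -0.875000/0.5 = -1.7500
R = Δx/(sin θ' − sin θ) = -0.8571
v = R·ω = -0.8571·-1.7500 = 1.5000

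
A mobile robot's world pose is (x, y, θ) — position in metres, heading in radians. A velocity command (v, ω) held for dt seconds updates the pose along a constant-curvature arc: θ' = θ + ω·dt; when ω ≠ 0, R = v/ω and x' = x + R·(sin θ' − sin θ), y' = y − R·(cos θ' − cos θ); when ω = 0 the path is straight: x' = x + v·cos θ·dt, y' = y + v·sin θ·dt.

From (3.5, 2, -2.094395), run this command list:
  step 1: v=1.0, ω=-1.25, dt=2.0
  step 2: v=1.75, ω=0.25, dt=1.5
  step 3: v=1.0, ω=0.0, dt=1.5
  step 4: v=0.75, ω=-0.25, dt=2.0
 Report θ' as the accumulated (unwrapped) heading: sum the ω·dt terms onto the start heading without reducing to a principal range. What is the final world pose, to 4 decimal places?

(0.1608, 7.5568, -4.7194)

step 1: θ'=-4.5944 (R=-0.8000) → pose (2.0127, 2.3058, -4.5944)
step 2: θ'=-4.2194 (R=7.0000) → pose (1.2279, 4.7946, -4.2194)
step 3: θ'=-4.2194 (straight) → pose (0.5180, 6.1160, -4.2194)
step 4: θ'=-4.7194 (R=-3.0000) → pose (0.1608, 7.5568, -4.7194)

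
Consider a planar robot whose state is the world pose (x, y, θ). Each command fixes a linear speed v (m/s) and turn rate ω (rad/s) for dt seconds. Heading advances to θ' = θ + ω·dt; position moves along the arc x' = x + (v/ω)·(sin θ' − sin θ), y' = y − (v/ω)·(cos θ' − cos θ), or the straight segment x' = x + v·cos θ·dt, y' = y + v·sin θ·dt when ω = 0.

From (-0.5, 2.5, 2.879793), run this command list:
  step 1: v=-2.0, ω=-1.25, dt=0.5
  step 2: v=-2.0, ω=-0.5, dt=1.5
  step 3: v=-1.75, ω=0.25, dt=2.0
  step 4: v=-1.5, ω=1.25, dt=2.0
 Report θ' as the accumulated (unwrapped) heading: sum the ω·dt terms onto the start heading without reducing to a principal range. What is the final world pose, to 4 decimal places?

step 1: θ'=2.2548 (R=1.6000) → pose (0.3260, 1.9656, 2.2548)
step 2: θ'=1.5048 (R=4.0000) → pose (1.2171, -0.8259, 1.5048)
step 3: θ'=2.0048 (R=-7.0000) → pose (1.8508, -4.2310, 2.0048)
step 4: θ'=4.5048 (R=-1.2000) → pose (4.1137, -3.9738, 4.5048)

(4.1137, -3.9738, 4.5048)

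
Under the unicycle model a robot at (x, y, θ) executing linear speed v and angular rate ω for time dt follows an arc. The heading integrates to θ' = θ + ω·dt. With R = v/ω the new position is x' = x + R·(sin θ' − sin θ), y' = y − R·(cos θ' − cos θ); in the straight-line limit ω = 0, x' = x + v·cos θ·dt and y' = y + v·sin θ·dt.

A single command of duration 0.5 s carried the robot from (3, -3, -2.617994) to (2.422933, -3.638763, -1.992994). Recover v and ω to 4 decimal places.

Δθ = -1.992994 − -2.617994 = 0.625000
ω = Δθ/dt = 0.625000/0.5 = 1.2500
R = −Δy/(cos θ' − cos θ) = 1.4000
v = R·ω = 1.4000·1.2500 = 1.7500

v = 1.7500, ω = 1.2500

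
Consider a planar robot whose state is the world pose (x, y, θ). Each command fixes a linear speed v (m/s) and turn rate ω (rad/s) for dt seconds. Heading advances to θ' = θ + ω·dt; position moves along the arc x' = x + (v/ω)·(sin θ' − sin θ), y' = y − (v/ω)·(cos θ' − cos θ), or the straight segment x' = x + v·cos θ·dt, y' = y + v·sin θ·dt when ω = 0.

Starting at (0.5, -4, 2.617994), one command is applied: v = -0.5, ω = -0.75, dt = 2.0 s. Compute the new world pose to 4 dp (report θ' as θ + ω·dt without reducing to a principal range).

(0.7661, -4.8690, 1.1180)

θ' = 2.6180 + -0.75·2.0 = 1.1180
R = v/ω = -0.5/-0.75 = 0.6667
x' = 0.5 + 0.6667·(sin 1.1180 − sin 2.6180) = 0.7661
y' = -4 − 0.6667·(cos 1.1180 − cos 2.6180) = -4.8690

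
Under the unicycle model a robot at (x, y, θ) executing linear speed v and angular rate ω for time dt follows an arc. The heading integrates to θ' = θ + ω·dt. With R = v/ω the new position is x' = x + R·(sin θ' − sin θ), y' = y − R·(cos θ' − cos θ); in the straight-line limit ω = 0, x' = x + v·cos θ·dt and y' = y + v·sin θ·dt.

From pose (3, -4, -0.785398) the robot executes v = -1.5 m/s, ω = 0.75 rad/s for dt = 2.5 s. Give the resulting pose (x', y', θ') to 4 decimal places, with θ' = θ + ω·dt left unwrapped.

(-0.1871, -4.4885, 1.0896)

θ' = -0.7854 + 0.75·2.5 = 1.0896
R = v/ω = -1.5/0.75 = -2.0000
x' = 3 + -2.0000·(sin 1.0896 − sin -0.7854) = -0.1871
y' = -4 − -2.0000·(cos 1.0896 − cos -0.7854) = -4.4885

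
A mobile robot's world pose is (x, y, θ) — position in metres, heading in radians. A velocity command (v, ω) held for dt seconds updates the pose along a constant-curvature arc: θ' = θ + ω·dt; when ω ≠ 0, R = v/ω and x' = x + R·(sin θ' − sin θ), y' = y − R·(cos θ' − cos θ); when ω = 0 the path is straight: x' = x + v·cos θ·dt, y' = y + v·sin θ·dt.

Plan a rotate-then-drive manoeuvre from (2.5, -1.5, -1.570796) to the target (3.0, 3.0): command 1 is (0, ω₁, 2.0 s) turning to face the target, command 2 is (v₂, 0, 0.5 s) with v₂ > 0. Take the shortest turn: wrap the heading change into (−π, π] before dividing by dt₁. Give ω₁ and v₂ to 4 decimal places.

heading to target = atan2(3−-1.5, 3−2.5) = 1.4601
Δθ = wrap(1.4601 − -1.5708) = 3.0309; ω₁ = Δθ/dt₁ = 1.5155
distance = √((3−2.5)² + (3−-1.5)²) = 4.5277; v₂ = distance/dt₂ = 9.0554

ω₁ = 1.5155, v₂ = 9.0554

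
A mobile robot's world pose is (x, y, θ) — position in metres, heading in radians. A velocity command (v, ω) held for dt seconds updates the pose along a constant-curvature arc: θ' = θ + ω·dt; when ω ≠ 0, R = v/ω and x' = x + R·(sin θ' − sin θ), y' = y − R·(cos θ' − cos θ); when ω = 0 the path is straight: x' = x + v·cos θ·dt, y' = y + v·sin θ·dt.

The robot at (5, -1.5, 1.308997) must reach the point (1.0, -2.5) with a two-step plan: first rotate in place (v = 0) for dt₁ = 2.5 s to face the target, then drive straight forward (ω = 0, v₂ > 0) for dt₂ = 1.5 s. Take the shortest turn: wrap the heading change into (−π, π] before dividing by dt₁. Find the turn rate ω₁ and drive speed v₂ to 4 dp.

ω₁ = 0.8310, v₂ = 2.7487

heading to target = atan2(-2.5−-1.5, 1−5) = -2.8966
Δθ = wrap(-2.8966 − 1.3090) = 2.0776; ω₁ = Δθ/dt₁ = 0.8310
distance = √((1−5)² + (-2.5−-1.5)²) = 4.1231; v₂ = distance/dt₂ = 2.7487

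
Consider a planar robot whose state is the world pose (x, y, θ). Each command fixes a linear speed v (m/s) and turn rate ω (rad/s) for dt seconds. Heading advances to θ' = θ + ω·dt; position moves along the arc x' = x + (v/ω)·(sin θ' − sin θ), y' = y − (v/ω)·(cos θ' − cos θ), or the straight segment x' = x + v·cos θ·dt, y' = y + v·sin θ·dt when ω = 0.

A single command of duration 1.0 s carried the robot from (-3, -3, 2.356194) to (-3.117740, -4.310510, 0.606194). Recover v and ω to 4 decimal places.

v = -1.5000, ω = -1.7500

Δθ = 0.606194 − 2.356194 = -1.750000
ω = Δθ/dt = -1.750000/1.0 = -1.7500
R = −Δy/(cos θ' − cos θ) = 0.8571
v = R·ω = 0.8571·-1.7500 = -1.5000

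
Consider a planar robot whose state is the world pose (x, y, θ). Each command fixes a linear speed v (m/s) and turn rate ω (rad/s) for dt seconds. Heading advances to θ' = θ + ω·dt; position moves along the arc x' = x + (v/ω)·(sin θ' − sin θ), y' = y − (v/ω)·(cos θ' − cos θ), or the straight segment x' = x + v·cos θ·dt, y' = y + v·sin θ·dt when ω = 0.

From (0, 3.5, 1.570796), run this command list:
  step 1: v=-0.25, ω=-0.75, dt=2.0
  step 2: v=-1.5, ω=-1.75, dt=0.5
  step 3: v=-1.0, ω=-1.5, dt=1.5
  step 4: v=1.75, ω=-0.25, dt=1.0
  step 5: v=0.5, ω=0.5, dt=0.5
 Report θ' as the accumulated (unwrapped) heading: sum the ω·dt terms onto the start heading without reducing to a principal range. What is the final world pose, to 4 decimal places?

(-2.5592, 4.6295, -3.0542)

step 1: θ'=0.0708 (R=0.3333) → pose (-0.3098, 3.1675, 0.0708)
step 2: θ'=-0.8042 (R=0.8571) → pose (-0.9878, 3.4279, -0.8042)
step 3: θ'=-3.0542 (R=0.6667) → pose (-0.5658, 4.5545, -3.0542)
step 4: θ'=-3.3042 (R=-7.0000) → pose (-2.3100, 4.6201, -3.3042)
step 5: θ'=-3.0542 (R=1.0000) → pose (-2.5592, 4.6295, -3.0542)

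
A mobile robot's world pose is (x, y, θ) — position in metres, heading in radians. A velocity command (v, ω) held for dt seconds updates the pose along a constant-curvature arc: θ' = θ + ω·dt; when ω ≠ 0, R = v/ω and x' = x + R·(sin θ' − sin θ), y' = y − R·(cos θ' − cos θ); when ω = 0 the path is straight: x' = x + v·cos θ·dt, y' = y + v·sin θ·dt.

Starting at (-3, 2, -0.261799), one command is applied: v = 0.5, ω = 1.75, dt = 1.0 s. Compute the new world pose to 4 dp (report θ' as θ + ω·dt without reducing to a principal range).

θ' = -0.2618 + 1.75·1.0 = 1.4882
R = v/ω = 0.5/1.75 = 0.2857
x' = -3 + 0.2857·(sin 1.4882 − sin -0.2618) = -2.6413
y' = 2 − 0.2857·(cos 1.4882 − cos -0.2618) = 2.2524

(-2.6413, 2.2524, 1.4882)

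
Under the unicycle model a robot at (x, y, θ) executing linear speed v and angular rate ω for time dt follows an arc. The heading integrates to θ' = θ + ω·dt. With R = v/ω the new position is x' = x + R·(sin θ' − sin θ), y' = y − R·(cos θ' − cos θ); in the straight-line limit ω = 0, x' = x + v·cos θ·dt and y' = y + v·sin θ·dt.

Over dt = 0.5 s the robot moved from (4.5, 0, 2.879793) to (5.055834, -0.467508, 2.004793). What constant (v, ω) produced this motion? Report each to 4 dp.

v = -1.5000, ω = -1.7500

Δθ = 2.004793 − 2.879793 = -0.875000
ω = Δθ/dt = -0.875000/0.5 = -1.7500
R = Δx/(sin θ' − sin θ) = 0.8571
v = R·ω = 0.8571·-1.7500 = -1.5000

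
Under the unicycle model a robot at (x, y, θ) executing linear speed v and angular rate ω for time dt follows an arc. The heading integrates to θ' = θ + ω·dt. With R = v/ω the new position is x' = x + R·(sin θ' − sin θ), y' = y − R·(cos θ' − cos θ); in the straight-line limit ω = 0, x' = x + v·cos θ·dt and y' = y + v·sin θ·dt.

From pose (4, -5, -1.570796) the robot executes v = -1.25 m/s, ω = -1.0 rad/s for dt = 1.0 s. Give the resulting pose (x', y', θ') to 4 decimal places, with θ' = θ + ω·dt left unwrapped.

θ' = -1.5708 + -1.0·1.0 = -2.5708
R = v/ω = -1.25/-1.0 = 1.2500
x' = 4 + 1.2500·(sin -2.5708 − sin -1.5708) = 4.5746
y' = -5 − 1.2500·(cos -2.5708 − cos -1.5708) = -3.9482

(4.5746, -3.9482, -2.5708)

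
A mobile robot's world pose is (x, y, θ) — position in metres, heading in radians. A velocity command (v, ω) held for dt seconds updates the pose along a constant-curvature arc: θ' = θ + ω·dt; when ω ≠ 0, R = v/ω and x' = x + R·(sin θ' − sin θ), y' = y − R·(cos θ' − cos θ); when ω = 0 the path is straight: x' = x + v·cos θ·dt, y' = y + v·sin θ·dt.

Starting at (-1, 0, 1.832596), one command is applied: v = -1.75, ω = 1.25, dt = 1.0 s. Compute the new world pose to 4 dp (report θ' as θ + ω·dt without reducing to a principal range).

θ' = 1.8326 + 1.25·1.0 = 3.0826
R = v/ω = -1.75/1.25 = -1.4000
x' = -1 + -1.4000·(sin 3.0826 − sin 1.8326) = 0.2697
y' = 0 − -1.4000·(cos 3.0826 − cos 1.8326) = -1.0352

(0.2697, -1.0352, 3.0826)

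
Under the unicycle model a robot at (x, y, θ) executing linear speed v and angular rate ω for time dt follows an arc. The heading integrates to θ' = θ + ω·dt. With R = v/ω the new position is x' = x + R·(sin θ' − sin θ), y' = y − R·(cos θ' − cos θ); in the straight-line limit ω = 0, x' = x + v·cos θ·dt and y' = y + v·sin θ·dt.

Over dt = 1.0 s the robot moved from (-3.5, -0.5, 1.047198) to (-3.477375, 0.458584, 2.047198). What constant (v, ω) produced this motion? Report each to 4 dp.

v = 1.0000, ω = 1.0000

Δθ = 2.047198 − 1.047198 = 1.000000
ω = Δθ/dt = 1.000000/1.0 = 1.0000
R = −Δy/(cos θ' − cos θ) = 1.0000
v = R·ω = 1.0000·1.0000 = 1.0000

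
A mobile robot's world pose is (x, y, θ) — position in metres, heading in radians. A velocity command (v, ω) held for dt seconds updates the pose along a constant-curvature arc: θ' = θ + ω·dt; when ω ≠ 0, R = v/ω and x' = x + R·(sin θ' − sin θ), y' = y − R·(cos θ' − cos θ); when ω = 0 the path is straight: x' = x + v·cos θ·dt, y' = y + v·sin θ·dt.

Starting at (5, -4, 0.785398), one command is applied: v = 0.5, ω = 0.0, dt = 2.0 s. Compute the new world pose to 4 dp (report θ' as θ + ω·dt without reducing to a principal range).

(5.7071, -3.2929, 0.7854)

θ' = 0.7854 + 0.0·2.0 = 0.7854
ω = 0 → straight: x' = 5 + 0.5·cos(0.7854)·2.0 = 5.7071
y' = -4 + 0.5·sin(0.7854)·2.0 = -3.2929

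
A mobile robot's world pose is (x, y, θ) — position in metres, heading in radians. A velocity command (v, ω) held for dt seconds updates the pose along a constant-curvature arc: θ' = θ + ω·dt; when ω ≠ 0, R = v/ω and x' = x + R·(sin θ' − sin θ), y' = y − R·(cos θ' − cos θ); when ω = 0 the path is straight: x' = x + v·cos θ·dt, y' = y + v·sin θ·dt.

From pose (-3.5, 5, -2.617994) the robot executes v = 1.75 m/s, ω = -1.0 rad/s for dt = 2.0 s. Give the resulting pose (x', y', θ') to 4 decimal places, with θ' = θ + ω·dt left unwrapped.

θ' = -2.6180 + -1.0·2.0 = -4.6180
R = v/ω = 1.75/-1.0 = -1.7500
x' = -3.5 + -1.7500·(sin -4.6180 − sin -2.6180) = -6.1172
y' = 5 − -1.7500·(cos -4.6180 − cos -2.6180) = 6.3506

(-6.1172, 6.3506, -4.6180)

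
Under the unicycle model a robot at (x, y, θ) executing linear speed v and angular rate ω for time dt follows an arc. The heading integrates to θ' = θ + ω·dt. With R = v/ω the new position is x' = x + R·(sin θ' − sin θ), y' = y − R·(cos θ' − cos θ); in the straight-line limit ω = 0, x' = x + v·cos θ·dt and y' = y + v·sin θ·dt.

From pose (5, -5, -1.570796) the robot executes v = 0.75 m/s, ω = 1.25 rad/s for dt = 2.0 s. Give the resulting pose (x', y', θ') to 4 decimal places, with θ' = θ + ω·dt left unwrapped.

(6.0807, -5.3591, 0.9292)

θ' = -1.5708 + 1.25·2.0 = 0.9292
R = v/ω = 0.75/1.25 = 0.6000
x' = 5 + 0.6000·(sin 0.9292 − sin -1.5708) = 6.0807
y' = -5 − 0.6000·(cos 0.9292 − cos -1.5708) = -5.3591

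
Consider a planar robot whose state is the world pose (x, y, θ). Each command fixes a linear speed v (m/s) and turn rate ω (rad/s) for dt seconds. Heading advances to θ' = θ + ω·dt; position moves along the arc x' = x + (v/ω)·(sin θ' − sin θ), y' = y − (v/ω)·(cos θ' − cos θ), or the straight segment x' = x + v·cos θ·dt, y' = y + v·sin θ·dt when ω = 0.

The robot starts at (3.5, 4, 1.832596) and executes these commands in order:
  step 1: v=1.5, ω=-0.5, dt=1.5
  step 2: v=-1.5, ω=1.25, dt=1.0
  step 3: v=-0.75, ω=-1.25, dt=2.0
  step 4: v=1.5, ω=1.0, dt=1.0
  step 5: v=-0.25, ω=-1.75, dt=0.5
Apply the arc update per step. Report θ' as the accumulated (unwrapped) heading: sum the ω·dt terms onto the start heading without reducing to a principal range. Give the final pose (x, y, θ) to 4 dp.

step 1: θ'=1.0826 (R=-3.0000) → pose (3.7482, 6.1836, 1.0826)
step 2: θ'=2.3326 (R=-1.2000) → pose (3.9397, 4.7925, 2.3326)
step 3: θ'=-0.1674 (R=0.6000) → pose (3.4056, 3.7867, -0.1674)
step 4: θ'=0.8326 (R=1.5000) → pose (4.7651, 4.2563, 0.8326)
step 5: θ'=-0.0424 (R=0.1429) → pose (4.6533, 4.2097, -0.0424)

(4.6533, 4.2097, -0.0424)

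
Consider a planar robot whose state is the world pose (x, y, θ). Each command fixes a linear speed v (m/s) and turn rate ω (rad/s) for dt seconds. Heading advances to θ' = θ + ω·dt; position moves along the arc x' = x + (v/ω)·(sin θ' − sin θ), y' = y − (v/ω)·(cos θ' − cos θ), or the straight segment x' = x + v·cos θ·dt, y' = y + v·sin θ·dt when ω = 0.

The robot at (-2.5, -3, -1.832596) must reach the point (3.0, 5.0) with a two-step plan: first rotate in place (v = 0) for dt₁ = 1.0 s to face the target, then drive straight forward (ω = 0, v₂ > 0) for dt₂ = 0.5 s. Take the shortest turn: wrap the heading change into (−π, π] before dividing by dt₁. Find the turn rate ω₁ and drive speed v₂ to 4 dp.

heading to target = atan2(5−-3, 3−-2.5) = 0.9685
Δθ = wrap(0.9685 − -1.8326) = 2.8011; ω₁ = Δθ/dt₁ = 2.8011
distance = √((3−-2.5)² + (5−-3)²) = 9.7082; v₂ = distance/dt₂ = 19.4165

ω₁ = 2.8011, v₂ = 19.4165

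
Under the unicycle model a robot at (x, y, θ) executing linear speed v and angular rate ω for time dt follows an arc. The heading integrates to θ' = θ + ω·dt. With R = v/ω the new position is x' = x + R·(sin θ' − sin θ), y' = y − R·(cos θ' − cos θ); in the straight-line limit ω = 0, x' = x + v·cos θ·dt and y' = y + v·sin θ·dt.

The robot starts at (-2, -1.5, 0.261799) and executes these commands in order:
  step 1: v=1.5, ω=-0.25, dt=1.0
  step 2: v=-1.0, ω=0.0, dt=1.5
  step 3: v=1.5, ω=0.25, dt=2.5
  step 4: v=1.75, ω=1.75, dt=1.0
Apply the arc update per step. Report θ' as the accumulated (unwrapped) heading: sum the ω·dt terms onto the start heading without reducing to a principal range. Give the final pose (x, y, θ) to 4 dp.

(1.5697, 1.3943, 2.3868)

step 1: θ'=0.0118 (R=-6.0000) → pose (-0.5179, -1.2960, 0.0118)
step 2: θ'=0.0118 (straight) → pose (-2.0178, -1.3137, 0.0118)
step 3: θ'=0.6368 (R=6.0000) → pose (1.4792, -0.1381, 0.6368)
step 4: θ'=2.3868 (R=1.0000) → pose (1.5697, 1.3943, 2.3868)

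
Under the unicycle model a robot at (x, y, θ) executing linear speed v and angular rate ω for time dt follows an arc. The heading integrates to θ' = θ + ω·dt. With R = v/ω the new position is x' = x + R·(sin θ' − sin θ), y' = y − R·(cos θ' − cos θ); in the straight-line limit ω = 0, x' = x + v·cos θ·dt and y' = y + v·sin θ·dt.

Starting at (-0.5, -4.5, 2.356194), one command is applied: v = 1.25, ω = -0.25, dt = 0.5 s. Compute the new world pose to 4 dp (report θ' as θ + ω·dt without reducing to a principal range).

θ' = 2.3562 + -0.25·0.5 = 2.2312
R = v/ω = 1.25/-0.25 = -5.0000
x' = -0.5 + -5.0000·(sin 2.2312 − sin 2.3562) = -0.9132
y' = -4.5 − -5.0000·(cos 2.2312 − cos 2.3562) = -4.0316

(-0.9132, -4.0316, 2.2312)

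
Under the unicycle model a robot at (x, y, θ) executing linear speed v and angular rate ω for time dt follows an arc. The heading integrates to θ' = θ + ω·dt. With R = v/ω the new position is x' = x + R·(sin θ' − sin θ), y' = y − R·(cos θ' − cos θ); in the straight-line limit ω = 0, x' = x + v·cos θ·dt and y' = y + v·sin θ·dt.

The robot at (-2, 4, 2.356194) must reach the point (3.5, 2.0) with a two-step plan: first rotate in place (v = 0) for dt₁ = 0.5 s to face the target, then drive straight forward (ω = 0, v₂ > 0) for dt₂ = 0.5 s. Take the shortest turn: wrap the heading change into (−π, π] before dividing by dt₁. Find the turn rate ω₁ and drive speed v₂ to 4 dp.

heading to target = atan2(2−4, 3.5−-2) = -0.3488
Δθ = wrap(-0.3488 − 2.3562) = -2.7050; ω₁ = Δθ/dt₁ = -5.4099
distance = √((3.5−-2)² + (2−4)²) = 5.8523; v₂ = distance/dt₂ = 11.7047

ω₁ = -5.4099, v₂ = 11.7047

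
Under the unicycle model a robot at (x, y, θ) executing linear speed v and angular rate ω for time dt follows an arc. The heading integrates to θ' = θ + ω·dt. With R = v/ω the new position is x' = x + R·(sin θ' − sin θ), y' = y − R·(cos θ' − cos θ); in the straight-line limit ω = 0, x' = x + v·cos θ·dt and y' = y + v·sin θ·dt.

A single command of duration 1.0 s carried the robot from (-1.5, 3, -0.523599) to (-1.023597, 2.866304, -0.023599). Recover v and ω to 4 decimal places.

v = 0.5000, ω = 0.5000

Δθ = -0.023599 − -0.523599 = 0.500000
ω = Δθ/dt = 0.500000/1.0 = 0.5000
R = Δx/(sin θ' − sin θ) = 1.0000
v = R·ω = 1.0000·0.5000 = 0.5000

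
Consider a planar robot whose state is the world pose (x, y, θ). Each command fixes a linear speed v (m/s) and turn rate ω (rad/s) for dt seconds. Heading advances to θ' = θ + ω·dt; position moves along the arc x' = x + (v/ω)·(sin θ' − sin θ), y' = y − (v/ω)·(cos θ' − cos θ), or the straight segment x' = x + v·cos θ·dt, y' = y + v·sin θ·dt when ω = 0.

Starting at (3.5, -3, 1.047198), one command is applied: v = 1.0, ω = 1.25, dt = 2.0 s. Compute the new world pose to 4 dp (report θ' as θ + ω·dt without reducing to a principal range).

θ' = 1.0472 + 1.25·2.0 = 3.5472
R = v/ω = 1.0/1.25 = 0.8000
x' = 3.5 + 0.8000·(sin 3.5472 − sin 1.0472) = 2.4915
y' = -3 − 0.8000·(cos 3.5472 − cos 1.0472) = -1.8649

(2.4915, -1.8649, 3.5472)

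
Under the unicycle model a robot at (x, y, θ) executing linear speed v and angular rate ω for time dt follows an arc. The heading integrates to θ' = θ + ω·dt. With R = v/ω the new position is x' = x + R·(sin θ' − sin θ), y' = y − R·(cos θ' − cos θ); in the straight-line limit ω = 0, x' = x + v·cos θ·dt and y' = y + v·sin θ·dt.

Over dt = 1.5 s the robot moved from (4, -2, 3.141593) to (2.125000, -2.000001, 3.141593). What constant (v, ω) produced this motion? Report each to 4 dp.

v = 1.2500, ω = 0.0000

Δθ = 3.141593 − 3.141593 = 0.000000
ω = Δθ/dt = 0.000000/1.5 = 0.0000
ω = 0 → v = (Δx·cos θ + Δy·sin θ)/dt = 1.2500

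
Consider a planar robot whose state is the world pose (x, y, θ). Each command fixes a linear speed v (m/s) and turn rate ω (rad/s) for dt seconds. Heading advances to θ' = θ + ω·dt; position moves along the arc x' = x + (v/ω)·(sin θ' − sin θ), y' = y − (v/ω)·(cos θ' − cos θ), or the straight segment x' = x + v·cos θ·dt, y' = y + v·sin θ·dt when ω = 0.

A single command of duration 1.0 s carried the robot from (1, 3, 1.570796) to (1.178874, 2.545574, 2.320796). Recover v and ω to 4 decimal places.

Δθ = 2.320796 − 1.570796 = 0.750000
ω = Δθ/dt = 0.750000/1.0 = 0.7500
R = −Δy/(cos θ' − cos θ) = -0.6667
v = R·ω = -0.6667·0.7500 = -0.5000

v = -0.5000, ω = 0.7500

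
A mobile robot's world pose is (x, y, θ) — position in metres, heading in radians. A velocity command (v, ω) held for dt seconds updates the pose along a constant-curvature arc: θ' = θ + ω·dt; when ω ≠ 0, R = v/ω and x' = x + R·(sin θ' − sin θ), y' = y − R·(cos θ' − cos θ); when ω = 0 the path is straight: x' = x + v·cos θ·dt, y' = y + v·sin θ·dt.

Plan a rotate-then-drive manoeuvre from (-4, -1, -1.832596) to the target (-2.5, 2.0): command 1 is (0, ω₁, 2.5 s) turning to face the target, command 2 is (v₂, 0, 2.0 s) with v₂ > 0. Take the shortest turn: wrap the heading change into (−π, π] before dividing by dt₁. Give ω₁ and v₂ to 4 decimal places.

ω₁ = 1.1759, v₂ = 1.6771

heading to target = atan2(2−-1, -2.5−-4) = 1.1071
Δθ = wrap(1.1071 − -1.8326) = 2.9397; ω₁ = Δθ/dt₁ = 1.1759
distance = √((-2.5−-4)² + (2−-1)²) = 3.3541; v₂ = distance/dt₂ = 1.6771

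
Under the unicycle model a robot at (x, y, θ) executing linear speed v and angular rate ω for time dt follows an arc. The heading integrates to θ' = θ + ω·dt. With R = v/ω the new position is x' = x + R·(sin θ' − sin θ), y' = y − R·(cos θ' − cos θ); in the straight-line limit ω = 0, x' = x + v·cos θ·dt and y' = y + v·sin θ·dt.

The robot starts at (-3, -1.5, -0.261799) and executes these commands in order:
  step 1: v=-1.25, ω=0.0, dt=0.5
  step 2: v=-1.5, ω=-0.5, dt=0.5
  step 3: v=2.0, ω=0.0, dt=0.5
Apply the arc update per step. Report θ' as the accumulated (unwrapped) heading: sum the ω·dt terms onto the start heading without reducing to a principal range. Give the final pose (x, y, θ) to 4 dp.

(-3.4246, -1.5458, -0.5118)

step 1: θ'=-0.2618 (straight) → pose (-3.6037, -1.3382, -0.2618)
step 2: θ'=-0.5118 (R=3.0000) → pose (-4.2965, -1.0561, -0.5118)
step 3: θ'=-0.5118 (straight) → pose (-3.4246, -1.5458, -0.5118)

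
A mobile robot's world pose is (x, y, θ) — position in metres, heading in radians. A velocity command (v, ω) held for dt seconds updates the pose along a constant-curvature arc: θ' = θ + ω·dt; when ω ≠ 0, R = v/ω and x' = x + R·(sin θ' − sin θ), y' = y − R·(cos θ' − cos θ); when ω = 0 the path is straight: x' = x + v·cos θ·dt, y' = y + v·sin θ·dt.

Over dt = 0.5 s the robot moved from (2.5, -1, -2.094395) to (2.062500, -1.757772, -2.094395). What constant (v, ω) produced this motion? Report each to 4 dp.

Δθ = -2.094395 − -2.094395 = 0.000000
ω = Δθ/dt = 0.000000/0.5 = 0.0000
ω = 0 → v = (Δx·cos θ + Δy·sin θ)/dt = 1.7500

v = 1.7500, ω = 0.0000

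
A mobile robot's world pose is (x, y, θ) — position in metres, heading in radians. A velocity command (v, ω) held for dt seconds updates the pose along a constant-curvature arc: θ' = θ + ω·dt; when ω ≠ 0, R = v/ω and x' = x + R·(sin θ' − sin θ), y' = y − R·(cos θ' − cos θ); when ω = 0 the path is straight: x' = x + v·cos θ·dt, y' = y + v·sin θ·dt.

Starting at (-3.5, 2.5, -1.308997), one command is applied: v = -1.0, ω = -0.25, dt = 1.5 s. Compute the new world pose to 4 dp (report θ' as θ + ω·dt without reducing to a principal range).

θ' = -1.3090 + -0.25·1.5 = -1.6840
R = v/ω = -1.0/-0.25 = 4.0000
x' = -3.5 + 4.0000·(sin -1.6840 − sin -1.3090) = -3.6107
y' = 2.5 − 4.0000·(cos -1.6840 − cos -1.3090) = 3.9871

(-3.6107, 3.9871, -1.6840)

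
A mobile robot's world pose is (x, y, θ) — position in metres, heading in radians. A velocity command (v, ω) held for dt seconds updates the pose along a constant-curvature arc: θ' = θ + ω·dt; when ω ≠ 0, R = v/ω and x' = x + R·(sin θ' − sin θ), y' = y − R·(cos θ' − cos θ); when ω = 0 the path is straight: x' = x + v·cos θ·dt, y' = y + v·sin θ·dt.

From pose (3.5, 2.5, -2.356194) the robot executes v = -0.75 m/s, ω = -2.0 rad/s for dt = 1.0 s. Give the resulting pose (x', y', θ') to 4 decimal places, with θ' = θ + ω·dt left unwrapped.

(4.1166, 2.3656, -4.3562)

θ' = -2.3562 + -2.0·1.0 = -4.3562
R = v/ω = -0.75/-2.0 = 0.3750
x' = 3.5 + 0.3750·(sin -4.3562 − sin -2.3562) = 4.1166
y' = 2.5 − 0.3750·(cos -4.3562 − cos -2.3562) = 2.3656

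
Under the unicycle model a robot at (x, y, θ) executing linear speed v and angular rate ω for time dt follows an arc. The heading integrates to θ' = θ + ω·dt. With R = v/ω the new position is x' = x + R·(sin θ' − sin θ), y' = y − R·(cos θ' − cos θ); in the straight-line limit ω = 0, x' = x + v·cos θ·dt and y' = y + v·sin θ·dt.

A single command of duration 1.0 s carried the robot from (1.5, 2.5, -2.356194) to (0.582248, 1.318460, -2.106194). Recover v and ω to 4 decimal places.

v = 1.5000, ω = 0.2500

Δθ = -2.106194 − -2.356194 = 0.250000
ω = Δθ/dt = 0.250000/1.0 = 0.2500
R = −Δy/(cos θ' − cos θ) = 6.0000
v = R·ω = 6.0000·0.2500 = 1.5000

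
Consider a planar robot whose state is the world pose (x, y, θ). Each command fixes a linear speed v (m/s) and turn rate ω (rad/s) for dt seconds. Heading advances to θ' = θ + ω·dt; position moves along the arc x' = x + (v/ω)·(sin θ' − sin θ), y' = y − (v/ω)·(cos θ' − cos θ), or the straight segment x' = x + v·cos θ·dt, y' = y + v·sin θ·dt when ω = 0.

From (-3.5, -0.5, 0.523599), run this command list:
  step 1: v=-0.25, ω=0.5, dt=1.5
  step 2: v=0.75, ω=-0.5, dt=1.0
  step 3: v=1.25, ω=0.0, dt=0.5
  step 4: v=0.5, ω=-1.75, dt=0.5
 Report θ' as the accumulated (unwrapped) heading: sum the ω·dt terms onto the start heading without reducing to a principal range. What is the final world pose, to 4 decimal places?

(-2.6662, 0.3638, -0.1014)

step 1: θ'=1.2736 (R=-0.5000) → pose (-3.7281, -0.7866, 1.2736)
step 2: θ'=0.7736 (R=-1.5000) → pose (-3.3419, -0.1528, 0.7736)
step 3: θ'=0.7736 (straight) → pose (-2.8948, 0.2839, 0.7736)
step 4: θ'=-0.1014 (R=-0.2857) → pose (-2.6662, 0.3638, -0.1014)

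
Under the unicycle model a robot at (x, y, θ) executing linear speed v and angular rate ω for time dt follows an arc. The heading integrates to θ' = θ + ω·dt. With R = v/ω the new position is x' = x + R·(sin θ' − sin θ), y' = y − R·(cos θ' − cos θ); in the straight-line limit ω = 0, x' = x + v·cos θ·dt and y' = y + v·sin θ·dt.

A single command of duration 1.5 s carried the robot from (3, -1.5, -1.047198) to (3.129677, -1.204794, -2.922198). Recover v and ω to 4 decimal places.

v = -0.2500, ω = -1.2500

Δθ = -2.922198 − -1.047198 = -1.875000
ω = Δθ/dt = -1.875000/1.5 = -1.2500
R = −Δy/(cos θ' − cos θ) = 0.2000
v = R·ω = 0.2000·-1.2500 = -0.2500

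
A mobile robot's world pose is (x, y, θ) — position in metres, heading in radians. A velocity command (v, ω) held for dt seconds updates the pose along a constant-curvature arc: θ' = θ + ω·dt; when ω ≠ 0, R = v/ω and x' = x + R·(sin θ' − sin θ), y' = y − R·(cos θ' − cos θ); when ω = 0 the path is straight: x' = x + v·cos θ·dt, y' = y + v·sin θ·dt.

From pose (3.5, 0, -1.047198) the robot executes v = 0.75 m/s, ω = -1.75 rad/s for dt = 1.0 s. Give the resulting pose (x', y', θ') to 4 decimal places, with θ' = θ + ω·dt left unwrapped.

θ' = -1.0472 + -1.75·1.0 = -2.7972
R = v/ω = 0.75/-1.75 = -0.4286
x' = 3.5 + -0.4286·(sin -2.7972 − sin -1.0472) = 3.2735
y' = 0 − -0.4286·(cos -2.7972 − cos -1.0472) = -0.6177

(3.2735, -0.6177, -2.7972)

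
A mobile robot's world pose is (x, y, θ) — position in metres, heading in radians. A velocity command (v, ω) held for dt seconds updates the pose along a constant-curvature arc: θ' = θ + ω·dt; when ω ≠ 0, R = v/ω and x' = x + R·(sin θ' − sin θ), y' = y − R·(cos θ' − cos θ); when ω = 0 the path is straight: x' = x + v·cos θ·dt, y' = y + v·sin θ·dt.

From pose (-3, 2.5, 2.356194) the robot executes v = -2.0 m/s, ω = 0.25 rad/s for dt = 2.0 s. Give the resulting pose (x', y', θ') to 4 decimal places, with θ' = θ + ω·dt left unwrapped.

θ' = 2.3562 + 0.25·2.0 = 2.8562
R = v/ω = -2.0/0.25 = -8.0000
x' = -3 + -8.0000·(sin 2.8562 − sin 2.3562) = 0.4045
y' = 2.5 − -8.0000·(cos 2.8562 − cos 2.3562) = 0.4805

(0.4045, 0.4805, 2.8562)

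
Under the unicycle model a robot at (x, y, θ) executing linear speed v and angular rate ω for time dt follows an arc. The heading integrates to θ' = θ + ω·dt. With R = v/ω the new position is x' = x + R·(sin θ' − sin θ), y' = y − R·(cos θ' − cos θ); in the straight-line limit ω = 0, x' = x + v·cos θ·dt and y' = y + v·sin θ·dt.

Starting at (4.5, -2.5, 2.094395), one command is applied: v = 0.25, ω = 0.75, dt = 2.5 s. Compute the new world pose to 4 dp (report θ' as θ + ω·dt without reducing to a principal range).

(3.9658, -2.4412, 3.9694)

θ' = 2.0944 + 0.75·2.5 = 3.9694
R = v/ω = 0.25/0.75 = 0.3333
x' = 4.5 + 0.3333·(sin 3.9694 − sin 2.0944) = 3.9658
y' = -2.5 − 0.3333·(cos 3.9694 − cos 2.0944) = -2.4412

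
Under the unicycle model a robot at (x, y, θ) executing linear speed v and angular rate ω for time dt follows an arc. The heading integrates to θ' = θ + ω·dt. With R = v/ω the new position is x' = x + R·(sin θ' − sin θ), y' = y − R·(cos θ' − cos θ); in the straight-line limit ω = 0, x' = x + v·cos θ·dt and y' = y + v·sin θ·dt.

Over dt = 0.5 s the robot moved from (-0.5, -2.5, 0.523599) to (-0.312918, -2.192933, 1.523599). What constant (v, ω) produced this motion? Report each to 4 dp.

Δθ = 1.523599 − 0.523599 = 1.000000
ω = Δθ/dt = 1.000000/0.5 = 2.0000
R = −Δy/(cos θ' − cos θ) = 0.3750
v = R·ω = 0.3750·2.0000 = 0.7500

v = 0.7500, ω = 2.0000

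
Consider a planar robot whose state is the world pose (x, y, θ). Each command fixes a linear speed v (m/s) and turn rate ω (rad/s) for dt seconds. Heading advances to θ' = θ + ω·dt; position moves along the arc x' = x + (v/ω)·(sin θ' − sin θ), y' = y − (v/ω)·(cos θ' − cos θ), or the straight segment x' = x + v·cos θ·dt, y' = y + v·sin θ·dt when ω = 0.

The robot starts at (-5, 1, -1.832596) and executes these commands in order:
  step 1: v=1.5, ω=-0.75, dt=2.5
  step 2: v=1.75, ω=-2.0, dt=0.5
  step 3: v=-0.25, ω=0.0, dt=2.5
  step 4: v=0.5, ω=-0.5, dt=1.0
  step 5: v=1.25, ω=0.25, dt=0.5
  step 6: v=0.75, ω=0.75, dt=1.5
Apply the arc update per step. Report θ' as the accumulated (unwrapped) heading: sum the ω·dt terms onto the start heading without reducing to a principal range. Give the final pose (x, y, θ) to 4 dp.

step 1: θ'=-3.7076 (R=-2.0000) → pose (-8.0044, -0.1705, -3.7076)
step 2: θ'=-4.7076 (R=-0.8750) → pose (-8.4101, 0.5639, -4.7076)
step 3: θ'=-4.7076 (straight) → pose (-8.4071, -0.0611, -4.7076)
step 4: θ'=-5.2076 (R=-1.0000) → pose (-8.2870, 0.4189, -5.2076)
step 5: θ'=-5.0826 (R=5.0000) → pose (-8.0251, 0.9859, -5.0826)
step 6: θ'=-3.9576 (R=1.0000) → pose (-8.2290, 2.0329, -3.9576)

(-8.2290, 2.0329, -3.9576)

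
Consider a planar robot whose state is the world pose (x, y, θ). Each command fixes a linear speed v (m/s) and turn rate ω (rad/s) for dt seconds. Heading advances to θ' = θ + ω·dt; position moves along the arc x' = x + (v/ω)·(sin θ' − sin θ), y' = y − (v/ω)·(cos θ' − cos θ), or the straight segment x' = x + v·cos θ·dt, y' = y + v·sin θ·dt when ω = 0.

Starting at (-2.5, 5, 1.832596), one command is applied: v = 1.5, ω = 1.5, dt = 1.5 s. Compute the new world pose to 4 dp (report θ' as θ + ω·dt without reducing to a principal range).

θ' = 1.8326 + 1.5·1.5 = 4.0826
R = v/ω = 1.5/1.5 = 1.0000
x' = -2.5 + 1.0000·(sin 4.0826 − sin 1.8326) = -4.2741
y' = 5 − 1.0000·(cos 4.0826 − cos 1.8326) = 5.3302

(-4.2741, 5.3302, 4.0826)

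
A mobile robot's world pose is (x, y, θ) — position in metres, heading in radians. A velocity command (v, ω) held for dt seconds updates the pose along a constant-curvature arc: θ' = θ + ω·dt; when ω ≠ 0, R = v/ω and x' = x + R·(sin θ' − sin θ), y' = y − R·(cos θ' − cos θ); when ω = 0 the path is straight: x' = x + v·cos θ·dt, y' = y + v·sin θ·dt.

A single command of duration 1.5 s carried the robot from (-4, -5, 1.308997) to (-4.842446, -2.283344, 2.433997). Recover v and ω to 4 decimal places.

Δθ = 2.433997 − 1.308997 = 1.125000
ω = Δθ/dt = 1.125000/1.5 = 0.7500
R = −Δy/(cos θ' − cos θ) = 2.6667
v = R·ω = 2.6667·0.7500 = 2.0000

v = 2.0000, ω = 0.7500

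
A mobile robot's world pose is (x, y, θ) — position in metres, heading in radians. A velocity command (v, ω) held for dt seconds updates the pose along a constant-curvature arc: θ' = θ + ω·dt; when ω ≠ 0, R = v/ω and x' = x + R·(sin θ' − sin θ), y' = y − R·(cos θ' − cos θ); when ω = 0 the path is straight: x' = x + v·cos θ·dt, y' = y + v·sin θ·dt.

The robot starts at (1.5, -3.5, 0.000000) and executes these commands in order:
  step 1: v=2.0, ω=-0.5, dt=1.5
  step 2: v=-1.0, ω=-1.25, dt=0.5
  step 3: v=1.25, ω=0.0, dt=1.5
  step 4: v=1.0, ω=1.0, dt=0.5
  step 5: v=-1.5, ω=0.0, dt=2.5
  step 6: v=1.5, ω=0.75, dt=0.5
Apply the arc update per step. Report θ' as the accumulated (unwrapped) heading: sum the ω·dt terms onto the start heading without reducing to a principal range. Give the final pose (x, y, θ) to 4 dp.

(2.7378, -4.0240, -0.5000)

step 1: θ'=-0.7500 (R=-4.0000) → pose (4.2266, -4.5732, -0.7500)
step 2: θ'=-1.3750 (R=0.8000) → pose (3.9872, -4.1435, -1.3750)
step 3: θ'=-1.3750 (straight) → pose (4.3519, -5.9827, -1.3750)
step 4: θ'=-0.8750 (R=1.0000) → pose (4.5653, -6.4292, -0.8750)
step 5: θ'=-0.8750 (straight) → pose (2.1615, -3.5509, -0.8750)
step 6: θ'=-0.5000 (R=2.0000) → pose (2.7378, -4.0240, -0.5000)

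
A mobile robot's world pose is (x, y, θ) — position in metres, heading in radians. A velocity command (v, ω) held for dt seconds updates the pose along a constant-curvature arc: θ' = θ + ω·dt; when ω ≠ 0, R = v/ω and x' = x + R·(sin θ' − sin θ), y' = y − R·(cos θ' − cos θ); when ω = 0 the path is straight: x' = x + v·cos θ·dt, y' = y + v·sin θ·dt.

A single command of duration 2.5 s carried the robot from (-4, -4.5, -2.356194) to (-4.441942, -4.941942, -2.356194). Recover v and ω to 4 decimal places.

Δθ = -2.356194 − -2.356194 = 0.000000
ω = Δθ/dt = 0.000000/2.5 = 0.0000
ω = 0 → v = (Δx·cos θ + Δy·sin θ)/dt = 0.2500

v = 0.2500, ω = 0.0000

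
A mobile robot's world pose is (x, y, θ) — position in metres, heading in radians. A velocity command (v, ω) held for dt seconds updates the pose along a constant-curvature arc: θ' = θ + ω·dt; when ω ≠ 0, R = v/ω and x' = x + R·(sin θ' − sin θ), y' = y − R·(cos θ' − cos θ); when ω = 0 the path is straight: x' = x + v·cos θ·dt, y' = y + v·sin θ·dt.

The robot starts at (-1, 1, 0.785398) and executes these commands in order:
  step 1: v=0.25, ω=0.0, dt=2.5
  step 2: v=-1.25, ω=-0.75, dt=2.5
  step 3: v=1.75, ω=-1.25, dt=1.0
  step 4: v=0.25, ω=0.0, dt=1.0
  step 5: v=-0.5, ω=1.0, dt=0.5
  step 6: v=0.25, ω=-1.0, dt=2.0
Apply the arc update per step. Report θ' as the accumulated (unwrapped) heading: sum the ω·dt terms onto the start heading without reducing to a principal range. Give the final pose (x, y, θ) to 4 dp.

step 1: θ'=0.7854 (straight) → pose (-0.5581, 1.4419, 0.7854)
step 2: θ'=-1.0896 (R=1.6667) → pose (-3.2140, 1.8491, -1.0896)
step 3: θ'=-2.3396 (R=-1.4000) → pose (-3.4488, 0.2277, -2.3396)
step 4: θ'=-2.3396 (straight) → pose (-3.6226, 0.0480, -2.3396)
step 5: θ'=-1.8396 (R=-0.5000) → pose (-3.4999, 0.2629, -1.8396)
step 6: θ'=-3.8396 (R=-0.2500) → pose (-3.9016, 0.1377, -3.8396)

(-3.9016, 0.1377, -3.8396)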